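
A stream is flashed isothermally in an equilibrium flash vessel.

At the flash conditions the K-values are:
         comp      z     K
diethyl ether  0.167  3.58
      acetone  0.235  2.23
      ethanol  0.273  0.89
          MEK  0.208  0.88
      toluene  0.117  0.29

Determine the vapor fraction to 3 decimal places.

Material balance + equilibrium reduce to Σ zᵢ(Kᵢ−1)/(1+ψ(Kᵢ−1)) = 0.
g(0) = ΣzᵢKᵢ − 1 = 0.582 and g(1) = 1 − Σzᵢ/Kᵢ = -0.099, so a root lies in (0, 1).
Newton iteration, ψ⁰ = 0.5:
  ψ = 0.500: g = 0.1800, g' = -0.497 → ψ = 0.862
  ψ = 0.862: g = -0.0012, g' = -0.590 → ψ = 0.860
Converged at ψ = 0.860.

ψ = 0.860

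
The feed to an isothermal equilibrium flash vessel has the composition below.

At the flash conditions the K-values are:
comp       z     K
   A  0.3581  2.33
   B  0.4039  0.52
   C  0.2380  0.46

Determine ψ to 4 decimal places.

ψ = 0.2301

Let ψ = V/F and solve Σ zᵢ(Kᵢ−1)/(1+ψ(Kᵢ−1)) = 0.
Check two-phase: ΣzᵢKᵢ = 1.1539 > 1 and Σzᵢ/Kᵢ = 1.4478 > 1, so g(0) = 0.1539 > 0 and g(1) = -0.4478 < 0.
Newton iteration, ψ⁰ = 0.5:
  ψ = 0.5000: g = -0.14510, g' = -0.5198 → ψ = 0.2209
  ψ = 0.2209: g = 0.00534, g' = -0.5843 → ψ = 0.2300
  ψ = 0.2300: g = 0.00002, g' = -0.5795 → ψ = 0.2301
Converged at ψ = 0.2301.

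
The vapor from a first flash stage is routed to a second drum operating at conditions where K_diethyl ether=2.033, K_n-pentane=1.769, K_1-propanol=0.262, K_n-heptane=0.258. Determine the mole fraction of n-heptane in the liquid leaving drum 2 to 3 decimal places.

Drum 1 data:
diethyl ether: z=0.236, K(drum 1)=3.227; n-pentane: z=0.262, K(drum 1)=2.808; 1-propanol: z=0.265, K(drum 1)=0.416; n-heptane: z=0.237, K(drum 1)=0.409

Drum 1:
Newton–Raphson from ψ₁ = 0.5:
  ψ₁ = 0.500: g = 0.0801, g' = -0.845 → ψ₁ = 0.595
  ψ₁ = 0.595: g = 0.0013, g' = -0.824 → ψ₁ = 0.596
Converged at ψ₁ = 0.596.
Drum-1 compositions:
  diethyl ether: x = 0.101, y = 0.327
  n-pentane: x = 0.126, y = 0.354
  1-propanol: x = 0.407, y = 0.169
  n-heptane: x = 0.366, y = 0.150
Drum-2 feed = drum-1 vapor: z₂ = (0.3272, 0.3540, 0.1691, 0.1497).
Drum 2:
Newton iteration, ψ₂⁰ = 0.5:
  ψ₂ = 0.500: g = 0.0451, g' = -0.701 → ψ₂ = 0.564
  ψ₂ = 0.564: g = -0.0017, g' = -0.756 → ψ₂ = 0.562
Converged at ψ₂ = 0.562.
  diethyl ether: x = 0.207, y = 0.421
  n-pentane: x = 0.247, y = 0.437
  1-propanol: x = 0.289, y = 0.076
  n-heptane: x = 0.257, y = 0.066

x_n-heptane (drum 2) = 0.257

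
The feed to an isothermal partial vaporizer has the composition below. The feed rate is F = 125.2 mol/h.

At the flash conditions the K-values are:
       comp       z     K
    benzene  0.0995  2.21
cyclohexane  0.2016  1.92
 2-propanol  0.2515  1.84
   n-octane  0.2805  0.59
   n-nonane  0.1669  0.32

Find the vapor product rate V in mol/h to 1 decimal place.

Material balance + equilibrium reduce to Σ zᵢ(Kᵢ−1)/(1+V/F(Kᵢ−1)) = 0.
Feasibility: ΣzᵢKᵢ = 1.2886, Σzᵢ/Kᵢ = 1.2837 — both > 1, two phases present.
Newton iteration, V/F⁰ = 0.5:
  V/F = 0.5000: g = 0.03420, g' = -0.4764 → V/F = 0.5718
  V/F = 0.5718: g = -0.00051, g' = -0.4922 → V/F = 0.5708
Converged at V/F = 0.5708.
Then V = V/F·F = 0.5708·125.2 = 71.5 mol/h and L = F − V = 53.7 mol/h.

V = 71.5 mol/h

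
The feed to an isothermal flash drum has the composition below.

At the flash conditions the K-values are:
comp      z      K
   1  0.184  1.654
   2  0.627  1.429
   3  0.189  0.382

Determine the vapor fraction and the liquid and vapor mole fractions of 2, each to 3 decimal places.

ψ = 0.914, x_2 = 0.450, y_2 = 0.644

Newton–Raphson from ψ = 0.56:
  ψ = 0.560: g = 0.1263, g' = -0.286 → ψ = 1.000
  ψ = 1.000: g = -0.0448, g' = -0.580 → ψ = 0.923
  ψ = 0.923: g = -0.0041, g' = -0.481 → ψ = 0.914
Converged at ψ = 0.914.
Compositions from xᵢ = zᵢ/(1+ψ(Kᵢ−1)), yᵢ = Kᵢxᵢ:
  1: x = 0.115, y = 0.190
  2: x = 0.450, y = 0.644
  3: x = 0.434, y = 0.166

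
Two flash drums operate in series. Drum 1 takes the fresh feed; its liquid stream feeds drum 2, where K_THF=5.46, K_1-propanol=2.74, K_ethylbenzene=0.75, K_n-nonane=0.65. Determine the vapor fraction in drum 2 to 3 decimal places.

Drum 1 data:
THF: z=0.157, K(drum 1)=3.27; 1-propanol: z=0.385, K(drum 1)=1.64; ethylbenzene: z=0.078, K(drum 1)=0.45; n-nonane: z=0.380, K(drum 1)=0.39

Drum 1:
Newton iteration, ψ₁⁰ = 0.7:
  ψ₁ = 0.700: g = -0.1665, g' = -0.689 → ψ₁ = 0.458
  ψ₁ = 0.458: g = -0.0140, g' = -0.603 → ψ₁ = 0.435
Converged at ψ₁ = 0.435.
Drum-1 compositions:
  THF: x = 0.079, y = 0.258
  1-propanol: x = 0.301, y = 0.494
  ethylbenzene: x = 0.103, y = 0.046
  n-nonane: x = 0.517, y = 0.202
Drum-2 feed = drum-1 liquid: z₂ = (0.0790, 0.3011, 0.1025, 0.5174).
Drum 2:
Rachford–Rice: g(ψ₂) = Σ zᵢ(Kᵢ−1)/(1+ψ₂(Kᵢ−1)) = 0.
Check two-phase: ΣzᵢKᵢ = 1.669 > 1 and Σzᵢ/Kᵢ = 1.057 > 1, so g(0) = 0.669 > 0 and g(1) = -0.057 < 0.
Iterate (Newton) starting at ψ₂ = 0.55:
  ψ₂ = 0.550: g = 0.1158, g' = -0.476 → ψ₂ = 0.793
  ψ₂ = 0.793: g = 0.0150, g' = -0.369 → ψ₂ = 0.834
  ψ₂ = 0.834: g = 0.0002, g' = -0.359 → ψ₂ = 0.835
Converged at ψ₂ = 0.835.
  THF: x = 0.017, y = 0.091
  1-propanol: x = 0.123, y = 0.336
  ethylbenzene: x = 0.130, y = 0.097
  n-nonane: x = 0.731, y = 0.475

V/F (drum 2) = 0.835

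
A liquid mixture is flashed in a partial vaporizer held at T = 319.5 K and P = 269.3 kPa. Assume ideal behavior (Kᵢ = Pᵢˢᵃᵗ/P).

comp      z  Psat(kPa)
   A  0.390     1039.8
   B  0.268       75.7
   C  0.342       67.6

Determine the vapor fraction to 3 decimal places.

ψ = 0.317

Raoult's law: Kᵢ = Pᵢˢᵃᵗ/P = Pᵢˢᵃᵗ/269.3.
  K_A = 1039.8/269.3 = 3.86112, K_B = 75.7/269.3 = 0.28110, K_C = 67.6/269.3 = 0.25102
Newton iteration, ψ⁰ = 0.5:
  ψ = 0.500: g = -0.2512, g' = -1.368 → ψ = 0.316
  ψ = 0.316: g = 0.0005, g' = -1.441 → ψ = 0.317
Converged at ψ = 0.317.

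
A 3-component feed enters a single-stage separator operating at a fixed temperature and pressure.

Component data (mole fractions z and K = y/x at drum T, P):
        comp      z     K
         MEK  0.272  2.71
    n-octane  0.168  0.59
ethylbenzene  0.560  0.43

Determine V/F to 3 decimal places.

Material balance + equilibrium reduce to Σ zᵢ(Kᵢ−1)/(1+V/F(Kᵢ−1)) = 0.
Feasibility: ΣzᵢKᵢ = 1.077, Σzᵢ/Kᵢ = 1.687 — both > 1, two phases present.
Iterate (Newton) starting at V/F = 0.5:
  V/F = 0.500: g = -0.2823, g' = -0.632 → V/F = 0.053
  V/F = 0.053: g = 0.0269, g' = -0.892 → V/F = 0.083
  V/F = 0.083: g = 0.0008, g' = -0.840 → V/F = 0.084
Converged at V/F = 0.084.

V/F = 0.084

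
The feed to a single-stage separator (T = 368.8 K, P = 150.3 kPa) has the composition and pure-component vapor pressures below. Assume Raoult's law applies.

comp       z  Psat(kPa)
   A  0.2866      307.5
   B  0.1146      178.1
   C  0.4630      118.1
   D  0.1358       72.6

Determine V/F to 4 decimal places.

Raoult's law: Kᵢ = Pᵢˢᵃᵗ/P = Pᵢˢᵃᵗ/150.3.
  K_A = 307.5/150.3 = 2.045908, K_B = 178.1/150.3 = 1.184963, K_C = 118.1/150.3 = 0.785762, K_D = 72.6/150.3 = 0.483034
Rachford–Rice: g(V/F) = Σ zᵢ(Kᵢ−1)/(1+V/F(Kᵢ−1)) = 0.
g(0) = ΣzᵢKᵢ − 1 = 0.1516 and g(1) = 1 − Σzᵢ/Kᵢ = -0.1072, so a root lies in (0, 1).
Iterate (Newton) starting at V/F = 0.43:
  V/F = 0.4300: g = 0.02687, g' = -0.2383 → V/F = 0.5428
  V/F = 0.5428: g = 0.00064, g' = -0.2281 → V/F = 0.5456
Converged at V/F = 0.5456.

V/F = 0.5456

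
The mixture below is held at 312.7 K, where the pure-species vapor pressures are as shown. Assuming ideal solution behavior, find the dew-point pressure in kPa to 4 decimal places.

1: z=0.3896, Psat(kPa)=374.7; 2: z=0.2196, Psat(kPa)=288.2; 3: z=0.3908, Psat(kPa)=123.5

Pdew = 201.3649 kPa

At the dew point ψ → 1, so Σzᵢ/Kᵢ = 1 with Kᵢ = Pᵢˢᵃᵗ/P ⇒ 1/P = Σzᵢ/Pᵢˢᵃᵗ.
1/P = 0.3896/374.7 + 0.2196/288.2 + 0.3908/123.5 = 0.0049661 ⇒ P = 201.3649 kPa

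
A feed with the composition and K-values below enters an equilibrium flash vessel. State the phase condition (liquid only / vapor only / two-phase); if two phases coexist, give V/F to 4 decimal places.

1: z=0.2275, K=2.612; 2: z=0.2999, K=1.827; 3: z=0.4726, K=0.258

two-phase, V/F = 0.2938

ΣzᵢKᵢ = 1.2641; Σzᵢ/Kᵢ = 2.0830.
Both exceed 1, so a two-phase solution exists.
Newton–Raphson from ψ = 0.6:
  ψ = 0.6000: g = -0.27988, g' = -1.0897 → ψ = 0.3432
  ψ = 0.3432: g = -0.04116, g' = -0.8378 → ψ = 0.2940
  ψ = 0.2940: g = -0.00023, g' = -0.8305 → ψ = 0.2938
Converged at ψ = 0.2938.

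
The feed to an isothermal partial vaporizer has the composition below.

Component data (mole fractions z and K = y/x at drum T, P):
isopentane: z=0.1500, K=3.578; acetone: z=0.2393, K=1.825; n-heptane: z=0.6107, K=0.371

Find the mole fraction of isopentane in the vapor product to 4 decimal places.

Rachford–Rice: g(ψ) = Σ zᵢ(Kᵢ−1)/(1+ψ(Kᵢ−1)) = 0.
g(0) = ΣzᵢKᵢ − 1 = 0.2000 and g(1) = 1 − Σzᵢ/Kᵢ = -0.8191, so a root lies in (0, 1).
Iterate (Newton) starting at ψ = 0.46:
  ψ = 0.4600: g = -0.22051, g' = -0.7726 → ψ = 0.1746
  ψ = 0.1746: g = 0.00770, g' = -0.9034 → ψ = 0.1831
  ψ = 0.1831: g = 0.00005, g' = -0.8916 → ψ = 0.1832
Converged at ψ = 0.1832.
Compositions from xᵢ = zᵢ/(1+ψ(Kᵢ−1)), yᵢ = Kᵢxᵢ:
  isopentane: x = 0.1019, y = 0.3645
  acetone: x = 0.2079, y = 0.3794
  n-heptane: x = 0.6902, y = 0.2561

y_isopentane = 0.3645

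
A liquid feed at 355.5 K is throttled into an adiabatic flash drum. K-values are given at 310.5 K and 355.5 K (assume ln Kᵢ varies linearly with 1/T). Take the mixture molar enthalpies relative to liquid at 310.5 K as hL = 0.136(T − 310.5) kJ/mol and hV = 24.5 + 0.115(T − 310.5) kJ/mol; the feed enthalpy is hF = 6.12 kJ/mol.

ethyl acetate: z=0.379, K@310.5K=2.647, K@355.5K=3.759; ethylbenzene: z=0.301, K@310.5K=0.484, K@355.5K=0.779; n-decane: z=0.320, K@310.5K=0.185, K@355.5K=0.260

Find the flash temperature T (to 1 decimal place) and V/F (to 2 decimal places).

Adiabatic flash: solve Rachford–Rice at each trial T, then check hF = ψ·hV(T) + (1−ψ)·hL(T).
  T = 310.5 K: K = (2.647, 0.484, 0.185), RR gives ψ = 0.185, H_out = 4.523 kJ/mol
  T = 355.5 K: K = (3.759, 0.779, 0.260), RR gives ψ = 0.488, H_out = 17.625 kJ/mol
  T = 333.0 K: K = (3.192, 0.624, 0.222), RR gives ψ = 0.348, H_out = 11.411 kJ/mol
  T = 321.8 K: K = (2.917, 0.552, 0.203), RR gives ψ = 0.271, H_out = 8.105 kJ/mol
  T = 316.1 K: K = (2.780, 0.517, 0.194), RR gives ψ = 0.229, H_out = 6.337 kJ/mol
  T = 313.3 K: K = (2.713, 0.501, 0.189), RR gives ψ = 0.207, H_out = 5.441 kJ/mol
  T = 314.7 K: K = (2.747, 0.509, 0.192), RR gives ψ = 0.218, H_out = 5.892 kJ/mol
Linear interpolation between T = 314.7 (H_out = 5.892) and T = 316.1 (H_out = 6.337) on hF = 6.12 gives T ≈ 315.4 K, at which ψ = 0.22.

T = 315.4 K, V/F = 0.22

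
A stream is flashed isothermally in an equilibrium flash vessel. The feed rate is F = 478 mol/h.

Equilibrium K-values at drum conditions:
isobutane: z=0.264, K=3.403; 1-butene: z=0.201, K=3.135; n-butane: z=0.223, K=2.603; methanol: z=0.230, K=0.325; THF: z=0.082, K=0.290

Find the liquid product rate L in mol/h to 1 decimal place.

Let ψ = V/F and solve Σ zᵢ(Kᵢ−1)/(1+ψ(Kᵢ−1)) = 0.
g(0) = ΣzᵢKᵢ − 1 = 1.208 and g(1) = 1 − Σzᵢ/Kᵢ = -0.218, so a root lies in (0, 1).
Newton iteration, ψ⁰ = 0.32:
  ψ = 0.320: g = 0.5765, g' = -1.301 → ψ = 0.763
  ψ = 0.763: g = 0.1005, g' = -1.081 → ψ = 0.856
  ψ = 0.856: g = -0.0064, g' = -1.237 → ψ = 0.851
Converged at ψ = 0.851.
Then V = ψ·F = 0.8510·478 = 406.8 mol/h and L = F − V = 71.2 mol/h.

L = 71.2 mol/h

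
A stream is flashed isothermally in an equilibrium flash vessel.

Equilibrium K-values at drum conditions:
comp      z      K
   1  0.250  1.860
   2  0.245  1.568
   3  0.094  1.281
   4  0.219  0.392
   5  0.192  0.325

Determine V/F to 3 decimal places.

Material balance + equilibrium reduce to Σ zᵢ(Kᵢ−1)/(1+V/F(Kᵢ−1)) = 0.
g(0) = ΣzᵢKᵢ − 1 = 0.118 and g(1) = 1 − Σzᵢ/Kᵢ = -0.513, so a root lies in (0, 1).
Newton iteration, V/F⁰ = 0.5:
  V/F = 0.500: g = -0.1050, g' = -0.511 → V/F = 0.294
  V/F = 0.294: g = -0.0087, g' = -0.438 → V/F = 0.274
Converged at V/F = 0.274.

V/F = 0.274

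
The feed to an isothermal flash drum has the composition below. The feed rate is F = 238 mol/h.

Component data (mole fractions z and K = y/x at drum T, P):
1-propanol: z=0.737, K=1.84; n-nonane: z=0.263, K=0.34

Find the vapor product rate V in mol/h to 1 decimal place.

Let ψ = V/F and solve Σ zᵢ(Kᵢ−1)/(1+ψ(Kᵢ−1)) = 0.
g(0) = ΣzᵢKᵢ − 1 = 0.446 and g(1) = 1 − Σzᵢ/Kᵢ = -0.174, so a root lies in (0, 1).
Binary case is linear: z₁(K₁−1)(1+ψ(K₂−1)) + z₂(K₂−1)(1+ψ(K₁−1)) = 0
⇒ ψ = [z₁(K₁−1)+z₂(K₂−1)] / [−(K₁−1)(K₂−1)] = 0.4455/0.5544 = 0.804
Then V = ψ·F = 0.8036·238 = 191.3 mol/h and L = F − V = 46.7 mol/h.

V = 191.3 mol/h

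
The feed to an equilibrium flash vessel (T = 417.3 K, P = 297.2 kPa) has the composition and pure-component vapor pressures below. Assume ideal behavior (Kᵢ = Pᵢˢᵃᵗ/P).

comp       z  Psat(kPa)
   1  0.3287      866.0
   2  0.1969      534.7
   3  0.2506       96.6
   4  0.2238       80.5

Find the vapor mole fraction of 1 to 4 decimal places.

y_1 = 0.5339

Raoult's law: Kᵢ = Pᵢˢᵃᵗ/P = Pᵢˢᵃᵗ/297.2.
  K_1 = 866.0/297.2 = 2.913863, K_2 = 534.7/297.2 = 1.799125, K_3 = 96.6/297.2 = 0.325034, K_4 = 80.5/297.2 = 0.270861
Iterate (Newton) starting at ψ = 0.64:
  ψ = 0.6400: g = -0.21688, g' = -1.0704 → ψ = 0.4374
  ψ = 0.4374: g = -0.02055, g' = -0.9121 → ψ = 0.4148
Converged at ψ = 0.4148.
Compositions from xᵢ = zᵢ/(1+ψ(Kᵢ−1)), yᵢ = Kᵢxᵢ:
  1: x = 0.1832, y = 0.5339
  2: x = 0.1479, y = 0.2661
  3: x = 0.3480, y = 0.1131
  4: x = 0.3208, y = 0.0869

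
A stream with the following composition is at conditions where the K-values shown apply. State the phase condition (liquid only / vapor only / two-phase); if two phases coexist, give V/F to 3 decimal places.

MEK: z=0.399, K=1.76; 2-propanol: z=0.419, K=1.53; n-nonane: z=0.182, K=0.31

two-phase, V/F = 0.899

ΣzᵢKᵢ = 1.400; Σzᵢ/Kᵢ = 1.088.
Both exceed 1, so a two-phase solution exists.
Let ψ = V/F and solve Σ zᵢ(Kᵢ−1)/(1+ψ(Kᵢ−1)) = 0.
Newton iteration, ψ⁰ = 0.5:
  ψ = 0.500: g = 0.2036, g' = -0.397 → ψ = 1.000
  ψ = 1.000: g = -0.0877, g' = -1.026 → ψ = 0.915
  ψ = 0.915: g = -0.0119, g' = -0.770 → ψ = 0.899
Converged at ψ = 0.899.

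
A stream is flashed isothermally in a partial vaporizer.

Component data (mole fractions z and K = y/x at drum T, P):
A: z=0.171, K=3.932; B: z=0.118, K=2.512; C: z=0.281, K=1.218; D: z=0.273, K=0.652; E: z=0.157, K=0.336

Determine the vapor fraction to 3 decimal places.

ψ = 0.669

Let ψ = V/F and solve Σ zᵢ(Kᵢ−1)/(1+ψ(Kᵢ−1)) = 0.
Check two-phase: ΣzᵢKᵢ = 1.542 > 1 and Σzᵢ/Kᵢ = 1.207 > 1, so g(0) = 0.542 > 0 and g(1) = -0.207 < 0.
Newton iteration, ψ⁰ = 0.5:
  ψ = 0.500: g = 0.0891, g' = -0.544 → ψ = 0.664
  ψ = 0.664: g = 0.0028, g' = -0.524 → ψ = 0.669
Converged at ψ = 0.669.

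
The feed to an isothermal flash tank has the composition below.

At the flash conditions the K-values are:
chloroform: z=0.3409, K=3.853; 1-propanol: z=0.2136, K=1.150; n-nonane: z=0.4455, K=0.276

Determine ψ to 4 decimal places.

ψ = 0.4286

Material balance + equilibrium reduce to Σ zᵢ(Kᵢ−1)/(1+ψ(Kᵢ−1)) = 0.
g(0) = ΣzᵢKᵢ − 1 = 0.6821 and g(1) = 1 − Σzᵢ/Kᵢ = -0.8883, so a root lies in (0, 1).
Newton iteration, ψ⁰ = 0.5:
  ψ = 0.5000: g = -0.07493, g' = -1.0491 → ψ = 0.4286
Converged at ψ = 0.4286.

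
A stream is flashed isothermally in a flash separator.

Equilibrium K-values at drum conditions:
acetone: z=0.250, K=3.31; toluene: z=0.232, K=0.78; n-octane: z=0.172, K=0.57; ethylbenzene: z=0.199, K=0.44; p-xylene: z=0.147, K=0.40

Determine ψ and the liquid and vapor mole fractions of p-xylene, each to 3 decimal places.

Let ψ = V/F and solve Σ zᵢ(Kᵢ−1)/(1+ψ(Kᵢ−1)) = 0.
Feasibility: ΣzᵢKᵢ = 1.253, Σzᵢ/Kᵢ = 1.494 — both > 1, two phases present.
Newton iteration, ψ⁰ = 0.58:
  ψ = 0.580: g = -0.2105, g' = -0.576 → ψ = 0.215
  ψ = 0.215: g = 0.0231, g' = -0.798 → ψ = 0.244
Converged at ψ = 0.244.
Compositions from xᵢ = zᵢ/(1+ψ(Kᵢ−1)), yᵢ = Kᵢxᵢ:
  acetone: x = 0.160, y = 0.529
  toluene: x = 0.245, y = 0.191
  n-octane: x = 0.192, y = 0.110
  ethylbenzene: x = 0.231, y = 0.101
  p-xylene: x = 0.172, y = 0.069

ψ = 0.244, x_p-xylene = 0.172, y_p-xylene = 0.069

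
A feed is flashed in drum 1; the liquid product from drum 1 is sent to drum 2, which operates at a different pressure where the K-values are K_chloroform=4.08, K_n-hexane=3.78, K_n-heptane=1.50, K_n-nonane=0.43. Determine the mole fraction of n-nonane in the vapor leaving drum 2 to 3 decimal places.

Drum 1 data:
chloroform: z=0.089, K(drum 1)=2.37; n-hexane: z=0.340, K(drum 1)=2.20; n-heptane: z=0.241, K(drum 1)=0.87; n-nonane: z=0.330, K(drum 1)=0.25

Drum 1:
Iterate (Newton) starting at ψ₁ = 0.5:
  ψ₁ = 0.500: g = -0.1021, g' = -0.730 → ψ₁ = 0.360
  ψ₁ = 0.360: g = -0.0054, g' = -0.667 → ψ₁ = 0.352
Converged at ψ₁ = 0.352.
Drum-1 compositions:
  chloroform: x = 0.060, y = 0.142
  n-hexane: x = 0.239, y = 0.526
  n-heptane: x = 0.253, y = 0.220
  n-nonane: x = 0.448, y = 0.112
Drum-2 feed = drum-1 liquid: z₂ = (0.0600, 0.2390, 0.2526, 0.4484).
Drum 2:
Newton iteration, ψ₂⁰ = 0.54:
  ψ₂ = 0.540: g = 0.0653, g' = -0.719 → ψ₂ = 0.631
  ψ₂ = 0.631: g = 0.0010, g' = -0.701 → ψ₂ = 0.632
Converged at ψ₂ = 0.632.
  chloroform: x = 0.020, y = 0.083
  n-hexane: x = 0.087, y = 0.328
  n-heptane: x = 0.192, y = 0.288
  n-nonane: x = 0.701, y = 0.301

y_n-nonane (drum 2) = 0.301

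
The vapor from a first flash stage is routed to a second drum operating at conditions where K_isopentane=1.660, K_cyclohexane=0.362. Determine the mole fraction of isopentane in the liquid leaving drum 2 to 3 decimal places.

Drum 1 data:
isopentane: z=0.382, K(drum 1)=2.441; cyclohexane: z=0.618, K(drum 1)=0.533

x_isopentane (drum 2) = 0.492

Drum 1:
Material balance + equilibrium reduce to Σ zᵢ(Kᵢ−1)/(1+ψ₁(Kᵢ−1)) = 0.
Feasibility: ΣzᵢKᵢ = 1.262, Σzᵢ/Kᵢ = 1.316 — both > 1, two phases present.
Newton iteration, ψ₁⁰ = 0.7:
  ψ₁ = 0.700: g = -0.1547, g' = -0.494 → ψ₁ = 0.387
  ψ₁ = 0.387: g = 0.0012, g' = -0.528 → ψ₁ = 0.389
Converged at ψ₁ = 0.389.
Drum-1 compositions:
  isopentane: x = 0.245, y = 0.597
  cyclohexane: x = 0.755, y = 0.403
Drum-2 feed = drum-1 vapor: z₂ = (0.5975, 0.4025).
Drum 2:
Rachford–Rice: g(ψ₂) = Σ zᵢ(Kᵢ−1)/(1+ψ₂(Kᵢ−1)) = 0.
Feasibility: ΣzᵢKᵢ = 1.137, Σzᵢ/Kᵢ = 1.472 — both > 1, two phases present.
Iterate (Newton) starting at ψ₂ = 0.5:
  ψ₂ = 0.500: g = -0.0806, g' = -0.500 → ψ₂ = 0.339
  ψ₂ = 0.339: g = -0.0054, g' = -0.441 → ψ₂ = 0.327
Converged at ψ₂ = 0.327.
  isopentane: x = 0.492, y = 0.816
  cyclohexane: x = 0.508, y = 0.184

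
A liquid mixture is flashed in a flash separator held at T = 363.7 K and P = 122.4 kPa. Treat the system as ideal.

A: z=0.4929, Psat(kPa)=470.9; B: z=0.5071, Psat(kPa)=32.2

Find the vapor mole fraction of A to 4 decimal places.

Raoult's law: Kᵢ = Pᵢˢᵃᵗ/P = Pᵢˢᵃᵗ/122.4.
  K_A = 470.9/122.4 = 3.847222, K_B = 32.2/122.4 = 0.263072
Binary case is linear: z₁(K₁−1)(1+V/F(K₂−1)) + z₂(K₂−1)(1+V/F(K₁−1)) = 0
⇒ V/F = [z₁(K₁−1)+z₂(K₂−1)] / [−(K₁−1)(K₂−1)] = 1.02970/2.09820 = 0.4908
Compositions from xᵢ = zᵢ/(1+V/F(Kᵢ−1)), yᵢ = Kᵢxᵢ:
  A: x = 0.2056, y = 0.7910
  B: x = 0.7944, y = 0.2090

y_A = 0.7910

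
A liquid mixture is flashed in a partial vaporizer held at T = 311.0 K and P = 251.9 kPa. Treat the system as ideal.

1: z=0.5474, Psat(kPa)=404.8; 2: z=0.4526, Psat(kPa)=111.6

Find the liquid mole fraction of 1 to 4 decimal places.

Raoult's law: Kᵢ = Pᵢˢᵃᵗ/P = Pᵢˢᵃᵗ/251.9.
  K_1 = 404.8/251.9 = 1.606987, K_2 = 111.6/251.9 = 0.443033
Rachford–Rice: g(ψ) = Σ zᵢ(Kᵢ−1)/(1+ψ(Kᵢ−1)) = 0.
g(0) = ΣzᵢKᵢ − 1 = 0.0802 and g(1) = 1 − Σzᵢ/Kᵢ = -0.3622, so a root lies in (0, 1).
Binary case is linear: z₁(K₁−1)(1+ψ(K₂−1)) + z₂(K₂−1)(1+ψ(K₁−1)) = 0
⇒ ψ = [z₁(K₁−1)+z₂(K₂−1)] / [−(K₁−1)(K₂−1)] = 0.08018/0.33807 = 0.2372
Compositions from xᵢ = zᵢ/(1+ψ(Kᵢ−1)), yᵢ = Kᵢxᵢ:
  1: x = 0.4785, y = 0.7690
  2: x = 0.5215, y = 0.2310

x_1 = 0.4785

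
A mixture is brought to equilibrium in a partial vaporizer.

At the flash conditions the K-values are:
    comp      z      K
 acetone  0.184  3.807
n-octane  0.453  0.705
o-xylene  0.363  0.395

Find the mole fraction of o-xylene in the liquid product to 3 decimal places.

Material balance + equilibrium reduce to Σ zᵢ(Kᵢ−1)/(1+V/F(Kᵢ−1)) = 0.
Feasibility: ΣzᵢKᵢ = 1.163, Σzᵢ/Kᵢ = 1.610 — both > 1, two phases present.
Newton–Raphson from V/F = 0.5:
  V/F = 0.500: g = -0.2567, g' = -0.578 → V/F = 0.056
  V/F = 0.056: g = 0.0830, g' = -1.265 → V/F = 0.122
  V/F = 0.122: g = 0.0093, g' = -1.003 → V/F = 0.131
Converged at V/F = 0.131.
Compositions from xᵢ = zᵢ/(1+V/F(Kᵢ−1)), yᵢ = Kᵢxᵢ:
  acetone: x = 0.135, y = 0.512
  n-octane: x = 0.471, y = 0.332
  o-xylene: x = 0.394, y = 0.156

x_o-xylene = 0.394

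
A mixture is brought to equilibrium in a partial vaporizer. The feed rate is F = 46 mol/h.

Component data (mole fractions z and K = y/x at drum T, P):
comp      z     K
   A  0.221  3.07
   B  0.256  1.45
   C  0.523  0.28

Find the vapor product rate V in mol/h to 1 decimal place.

Let ψ = V/F and solve Σ zᵢ(Kᵢ−1)/(1+ψ(Kᵢ−1)) = 0.
g(0) = ΣzᵢKᵢ − 1 = 0.196 and g(1) = 1 − Σzᵢ/Kᵢ = -1.116, so a root lies in (0, 1).
Iterate (Newton) starting at ψ = 0.31:
  ψ = 0.310: g = -0.1050, g' = -0.841 → ψ = 0.185
  ψ = 0.185: g = 0.0026, g' = -0.900 → ψ = 0.188
Converged at ψ = 0.188.
Then V = ψ·F = 0.1880·46 = 8.6 mol/h and L = F − V = 37.4 mol/h.

V = 8.6 mol/h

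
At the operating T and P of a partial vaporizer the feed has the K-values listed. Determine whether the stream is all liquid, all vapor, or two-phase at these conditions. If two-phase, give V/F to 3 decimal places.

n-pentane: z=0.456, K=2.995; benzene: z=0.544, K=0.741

ΣzᵢKᵢ = 1.769; Σzᵢ/Kᵢ = 0.886.
Since Σzᵢ/Kᵢ < 1 the mixture is above its dew point — single vapor phase.

all vapor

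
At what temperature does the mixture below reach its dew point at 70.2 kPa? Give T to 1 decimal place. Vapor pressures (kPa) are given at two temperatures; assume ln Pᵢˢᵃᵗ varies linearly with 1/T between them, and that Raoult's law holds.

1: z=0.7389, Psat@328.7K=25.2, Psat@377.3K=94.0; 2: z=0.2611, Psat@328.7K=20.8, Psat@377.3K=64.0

Dew-point temperature: Σzᵢ·P/Pᵢˢᵃᵗ(T) = 1. Interpolate ln Pᵢˢᵃᵗ = aᵢ + bᵢ/T.
  T = 328.7 K: ΣzᵢP/Pᵢˢᵃᵗ = 2.9396
  T = 377.3 K: ΣzᵢP/Pᵢˢᵃᵗ = 0.8382
  T = 353.0 K: ΣzᵢP/Pᵢˢᵃᵗ = 1.5019
  T = 365.1 K: ΣzᵢP/Pᵢˢᵃᵗ = 1.1122
  T = 371.2 K: ΣzᵢP/Pᵢˢᵃᵗ = 0.9633
  T = 368.1 K: ΣzᵢP/Pᵢˢᵃᵗ = 1.0357
  T = 369.6 K: ΣzᵢP/Pᵢˢᵃᵗ = 0.9998
Interpolating between 368.1 K and 369.6 K gives T ≈ 369.6 K.

T = 369.6 K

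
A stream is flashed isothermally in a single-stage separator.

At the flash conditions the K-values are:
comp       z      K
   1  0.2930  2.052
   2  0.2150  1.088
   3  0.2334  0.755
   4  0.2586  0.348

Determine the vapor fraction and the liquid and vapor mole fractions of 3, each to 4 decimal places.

Material balance + equilibrium reduce to Σ zᵢ(Kᵢ−1)/(1+ψ(Kᵢ−1)) = 0.
Feasibility: ΣzᵢKᵢ = 1.1014, Σzᵢ/Kᵢ = 1.3926 — both > 1, two phases present.
Newton iteration, ψ⁰ = 0.5:
  ψ = 0.5000: g = -0.09521, g' = -0.4010 → ψ = 0.2625
  ψ = 0.2625: g = -0.00452, g' = -0.3767 → ψ = 0.2505
Converged at ψ = 0.2505.
Compositions from xᵢ = zᵢ/(1+ψ(Kᵢ−1)), yᵢ = Kᵢxᵢ:
  1: x = 0.2319, y = 0.4758
  2: x = 0.2104, y = 0.2289
  3: x = 0.2487, y = 0.1877
  4: x = 0.3091, y = 0.1076

ψ = 0.2505, x_3 = 0.2487, y_3 = 0.1877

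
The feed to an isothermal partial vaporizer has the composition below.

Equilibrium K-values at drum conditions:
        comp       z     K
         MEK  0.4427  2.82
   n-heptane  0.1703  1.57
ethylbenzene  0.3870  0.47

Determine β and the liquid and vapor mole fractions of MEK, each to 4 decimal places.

Material balance + equilibrium reduce to Σ zᵢ(Kᵢ−1)/(1+β(Kᵢ−1)) = 0.
Check two-phase: ΣzᵢKᵢ = 1.6977 > 1 and Σzᵢ/Kᵢ = 1.0889 > 1, so g(0) = 0.6977 > 0 and g(1) = -0.0889 < 0.
Iterate (Newton) starting at β = 0.5:
  β = 0.5000: g = 0.21832, g' = -0.6367 → β = 0.8429
  β = 0.8429: g = 0.01280, g' = -0.6087 → β = 0.8639
  β = 0.8639: g = -0.00008, g' = -0.6163 → β = 0.8638
Converged at β = 0.8638.
Compositions from xᵢ = zᵢ/(1+β(Kᵢ−1)), yᵢ = Kᵢxᵢ:
  MEK: x = 0.1721, y = 0.4854
  n-heptane: x = 0.1141, y = 0.1792
  ethylbenzene: x = 0.7138, y = 0.3355

β = 0.8638, x_MEK = 0.1721, y_MEK = 0.4854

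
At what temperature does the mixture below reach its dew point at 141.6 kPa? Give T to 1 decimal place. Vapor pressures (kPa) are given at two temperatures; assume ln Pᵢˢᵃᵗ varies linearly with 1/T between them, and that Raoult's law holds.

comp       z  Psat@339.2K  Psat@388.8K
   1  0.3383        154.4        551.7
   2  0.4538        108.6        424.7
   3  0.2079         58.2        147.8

T = 352.2 K

Dew-point temperature: Σzᵢ·P/Pᵢˢᵃᵗ(T) = 1. Interpolate ln Pᵢˢᵃᵗ = aᵢ + bᵢ/T.
  T = 339.2 K: ΣzᵢP/Pᵢˢᵃᵗ = 1.4078
  T = 388.8 K: ΣzᵢP/Pᵢˢᵃᵗ = 0.4373
  T = 364.0 K: ΣzᵢP/Pᵢˢᵃᵗ = 0.7503
  T = 351.6 K: ΣzᵢP/Pᵢˢᵃᵗ = 1.0150
  T = 357.8 K: ΣzᵢP/Pᵢˢᵃᵗ = 0.8701
  T = 354.7 K: ΣzᵢP/Pᵢˢᵃᵗ = 0.9390
  T = 353.1 K: ΣzᵢP/Pᵢˢᵃᵗ = 0.9773
Interpolating between 351.6 K and 353.1 K gives T ≈ 352.2 K.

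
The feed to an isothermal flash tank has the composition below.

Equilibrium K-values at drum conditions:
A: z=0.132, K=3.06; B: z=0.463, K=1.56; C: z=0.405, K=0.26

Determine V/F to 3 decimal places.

Material balance + equilibrium reduce to Σ zᵢ(Kᵢ−1)/(1+V/F(Kᵢ−1)) = 0.
Feasibility: ΣzᵢKᵢ = 1.232, Σzᵢ/Kᵢ = 1.898 — both > 1, two phases present.
Newton iteration, V/F⁰ = 0.5:
  V/F = 0.500: g = -0.1392, g' = -0.783 → V/F = 0.322
  V/F = 0.322: g = -0.0105, g' = -0.689 → V/F = 0.307
Converged at V/F = 0.307.

V/F = 0.307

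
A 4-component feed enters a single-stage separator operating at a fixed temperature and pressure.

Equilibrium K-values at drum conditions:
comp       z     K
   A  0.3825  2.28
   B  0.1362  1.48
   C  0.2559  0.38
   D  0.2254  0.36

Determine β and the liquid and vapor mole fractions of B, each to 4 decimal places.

β = 0.3588, x_B = 0.1162, y_B = 0.1720

Material balance + equilibrium reduce to Σ zᵢ(Kᵢ−1)/(1+β(Kᵢ−1)) = 0.
Check two-phase: ΣzᵢKᵢ = 1.2521 > 1 and Σzᵢ/Kᵢ = 1.5593 > 1, so g(0) = 0.2521 > 0 and g(1) = -0.5593 < 0.
Newton iteration, β⁰ = 0.5:
  β = 0.5000: g = -0.09082, g' = -0.6597 → β = 0.3623
  β = 0.3623: g = -0.00226, g' = -0.6354 → β = 0.3588
Converged at β = 0.3588.
Compositions from xᵢ = zᵢ/(1+β(Kᵢ−1)), yᵢ = Kᵢxᵢ:
  A: x = 0.2621, y = 0.5976
  B: x = 0.1162, y = 0.1720
  C: x = 0.3291, y = 0.1251
  D: x = 0.2926, y = 0.1053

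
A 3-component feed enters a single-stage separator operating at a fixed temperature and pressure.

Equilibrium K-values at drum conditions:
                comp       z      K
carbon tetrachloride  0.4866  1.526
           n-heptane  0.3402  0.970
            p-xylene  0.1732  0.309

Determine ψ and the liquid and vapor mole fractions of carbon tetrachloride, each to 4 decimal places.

ψ = 0.5333, x_carbon tetrachloride = 0.3800, y_carbon tetrachloride = 0.5799

Rachford–Rice: g(ψ) = Σ zᵢ(Kᵢ−1)/(1+ψ(Kᵢ−1)) = 0.
Check two-phase: ΣzᵢKᵢ = 1.1261 > 1 and Σzᵢ/Kᵢ = 1.2301 > 1, so g(0) = 0.1261 > 0 and g(1) = -0.2301 < 0.
Newton–Raphson from ψ = 0.66:
  ψ = 0.6600: g = -0.04045, g' = -0.3540 → ψ = 0.5458
  ψ = 0.5458: g = -0.00365, g' = -0.2947 → ψ = 0.5334
  ψ = 0.5334: g = -0.00003, g' = -0.2898 → ψ = 0.5333
Converged at ψ = 0.5333.
Compositions from xᵢ = zᵢ/(1+ψ(Kᵢ−1)), yᵢ = Kᵢxᵢ:
  carbon tetrachloride: x = 0.3800, y = 0.5799
  n-heptane: x = 0.3457, y = 0.3354
  p-xylene: x = 0.2743, y = 0.0847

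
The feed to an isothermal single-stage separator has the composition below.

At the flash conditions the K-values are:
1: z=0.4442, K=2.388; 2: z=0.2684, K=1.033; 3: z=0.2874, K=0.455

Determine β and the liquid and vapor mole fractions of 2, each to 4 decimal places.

β = 0.8493, x_2 = 0.2611, y_2 = 0.2697

Let β = V/F and solve Σ zᵢ(Kᵢ−1)/(1+β(Kᵢ−1)) = 0.
Check two-phase: ΣzᵢKᵢ = 1.4688 > 1 and Σzᵢ/Kᵢ = 1.0775 > 1, so g(0) = 0.4688 > 0 and g(1) = -0.0775 < 0.
Newton iteration, β⁰ = 0.58:
  β = 0.5800: g = 0.12123, g' = -0.4454 → β = 0.8522
  β = 0.8522: g = -0.00139, g' = -0.4775 → β = 0.8493
Converged at β = 0.8493.
Compositions from xᵢ = zᵢ/(1+β(Kᵢ−1)), yᵢ = Kᵢxᵢ:
  1: x = 0.2039, y = 0.4869
  2: x = 0.2611, y = 0.2697
  3: x = 0.5350, y = 0.2434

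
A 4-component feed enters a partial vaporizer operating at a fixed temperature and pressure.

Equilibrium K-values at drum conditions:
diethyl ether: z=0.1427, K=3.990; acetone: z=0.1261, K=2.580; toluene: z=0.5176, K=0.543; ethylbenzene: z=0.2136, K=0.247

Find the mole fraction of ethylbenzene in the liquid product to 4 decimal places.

x_ethylbenzene = 0.2448

Material balance + equilibrium reduce to Σ zᵢ(Kᵢ−1)/(1+β(Kᵢ−1)) = 0.
Check two-phase: ΣzᵢKᵢ = 1.2285 > 1 and Σzᵢ/Kᵢ = 1.9026 > 1, so g(0) = 0.2285 > 0 and g(1) = -0.9026 < 0.
Iterate (Newton) starting at β = 0.5:
  β = 0.5000: g = -0.28225, g' = -0.7963 → β = 0.1456
  β = 0.1456: g = 0.02522, g' = -1.1042 → β = 0.1684
  β = 0.1684: g = 0.00068, g' = -1.0464 → β = 0.1691
Converged at β = 0.1691.
Compositions from xᵢ = zᵢ/(1+β(Kᵢ−1)), yᵢ = Kᵢxᵢ:
  diethyl ether: x = 0.0948, y = 0.3782
  acetone: x = 0.0995, y = 0.2568
  toluene: x = 0.5609, y = 0.3046
  ethylbenzene: x = 0.2448, y = 0.0605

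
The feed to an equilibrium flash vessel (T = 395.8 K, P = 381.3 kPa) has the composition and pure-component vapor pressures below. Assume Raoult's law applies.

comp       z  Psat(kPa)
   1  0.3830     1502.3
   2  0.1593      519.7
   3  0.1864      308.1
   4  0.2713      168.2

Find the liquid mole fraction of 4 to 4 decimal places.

x_4 = 0.5500

Raoult's law: Kᵢ = Pᵢˢᵃᵗ/P = Pᵢˢᵃᵗ/381.3.
  K_1 = 1502.3/381.3 = 3.939942, K_2 = 519.7/381.3 = 1.362969, K_3 = 308.1/381.3 = 0.808025, K_4 = 168.2/381.3 = 0.441122
Material balance + equilibrium reduce to Σ zᵢ(Kᵢ−1)/(1+β(Kᵢ−1)) = 0.
Feasibility: ΣzᵢKᵢ = 1.9964, Σzᵢ/Kᵢ = 1.0598 — both > 1, two phases present.
Iterate (Newton) starting at β = 0.5:
  β = 0.5000: g = 0.25481, g' = -0.7293 → β = 0.8494
  β = 0.8494: g = 0.03476, g' = -0.5998 → β = 0.9074
  β = 0.9074: g = -0.00044, g' = -0.6168 → β = 0.9066
Converged at β = 0.9066.
Compositions from xᵢ = zᵢ/(1+β(Kᵢ−1)), yᵢ = Kᵢxᵢ:
  1: x = 0.1045, y = 0.4117
  2: x = 0.1199, y = 0.1634
  3: x = 0.2257, y = 0.1824
  4: x = 0.5500, y = 0.2426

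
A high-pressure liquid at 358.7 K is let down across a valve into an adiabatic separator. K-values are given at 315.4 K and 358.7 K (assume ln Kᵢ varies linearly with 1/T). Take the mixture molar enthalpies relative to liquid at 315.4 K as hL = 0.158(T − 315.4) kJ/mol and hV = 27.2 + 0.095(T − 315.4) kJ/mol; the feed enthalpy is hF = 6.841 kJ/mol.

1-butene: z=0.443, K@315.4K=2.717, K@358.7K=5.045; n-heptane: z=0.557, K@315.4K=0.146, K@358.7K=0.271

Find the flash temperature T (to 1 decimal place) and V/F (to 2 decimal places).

Adiabatic flash: solve Rachford–Rice at each trial T, then check hF = ψ·hV(T) + (1−ψ)·hL(T).
  T = 315.4 K: K = (2.717, 0.146), RR gives ψ = 0.194, H_out = 5.286 kJ/mol
  T = 358.7 K: K = (5.045, 0.271), RR gives ψ = 0.470, H_out = 18.343 kJ/mol
  T = 337.0 K: K = (3.774, 0.203), RR gives ψ = 0.355, H_out = 12.582 kJ/mol
  T = 326.2 K: K = (3.220, 0.173), RR gives ψ = 0.285, H_out = 9.257 kJ/mol
  T = 320.8 K: K = (2.962, 0.159), RR gives ψ = 0.243, H_out = 7.378 kJ/mol
  T = 318.1 K: K = (2.838, 0.152), RR gives ψ = 0.220, H_out = 6.363 kJ/mol
  T = 319.5 K: K = (2.902, 0.156), RR gives ψ = 0.232, H_out = 6.897 kJ/mol
Linear interpolation between T = 318.1 (H_out = 6.363) and T = 319.5 (H_out = 6.897) on hF = 6.841 gives T ≈ 319.4 K, at which ψ = 0.23.

T = 319.4 K, V/F = 0.23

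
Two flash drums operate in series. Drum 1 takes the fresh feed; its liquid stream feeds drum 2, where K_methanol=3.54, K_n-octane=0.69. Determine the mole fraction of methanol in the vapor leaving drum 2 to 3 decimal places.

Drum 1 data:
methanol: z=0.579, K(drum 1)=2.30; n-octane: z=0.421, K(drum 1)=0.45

y_methanol (drum 2) = 0.385

Drum 1:
Material balance + equilibrium reduce to Σ zᵢ(Kᵢ−1)/(1+ψ₁(Kᵢ−1)) = 0.
Check two-phase: ΣzᵢKᵢ = 1.521 > 1 and Σzᵢ/Kᵢ = 1.187 > 1, so g(0) = 0.521 > 0 and g(1) = -0.187 < 0.
Newton–Raphson from ψ₁ = 0.53:
  ψ₁ = 0.530: g = 0.1188, g' = -0.597 → ψ₁ = 0.729
Converged at ψ₁ = 0.729.
Drum-1 compositions:
  methanol: x = 0.297, y = 0.684
  n-octane: x = 0.703, y = 0.316
Drum-2 feed = drum-1 liquid: z₂ = (0.2973, 0.7027).
Drum 2:
Rachford–Rice: g(ψ₂) = Σ zᵢ(Kᵢ−1)/(1+ψ₂(Kᵢ−1)) = 0.
g(0) = ΣzᵢKᵢ − 1 = 0.537 and g(1) = 1 − Σzᵢ/Kᵢ = -0.102, so a root lies in (0, 1).
Binary case is linear: z₁(K₁−1)(1+ψ₂(K₂−1)) + z₂(K₂−1)(1+ψ₂(K₁−1)) = 0
⇒ ψ₂ = [z₁(K₁−1)+z₂(K₂−1)] / [−(K₁−1)(K₂−1)] = 0.5373/0.7874 = 0.682
  methanol: x = 0.109, y = 0.385
  n-octane: x = 0.891, y = 0.615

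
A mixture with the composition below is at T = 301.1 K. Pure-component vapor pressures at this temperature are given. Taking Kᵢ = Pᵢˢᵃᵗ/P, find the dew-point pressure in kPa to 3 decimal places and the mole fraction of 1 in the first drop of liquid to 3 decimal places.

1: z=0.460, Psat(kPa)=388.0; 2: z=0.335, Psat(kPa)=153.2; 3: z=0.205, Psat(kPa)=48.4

At the dew point ψ → 1, so Σzᵢ/Kᵢ = 1 with Kᵢ = Pᵢˢᵃᵗ/P ⇒ 1/P = Σzᵢ/Pᵢˢᵃᵗ.
1/P = 0.460/388.0 + 0.335/153.2 + 0.205/48.4 = 0.007608 ⇒ P = 131.444 kPa
xᵢ = zᵢP/Pᵢˢᵃᵗ ⇒ x_1 = 0.460·131.444/388.0 = 0.156

Pdew = 131.444 kPa, x_1 = 0.156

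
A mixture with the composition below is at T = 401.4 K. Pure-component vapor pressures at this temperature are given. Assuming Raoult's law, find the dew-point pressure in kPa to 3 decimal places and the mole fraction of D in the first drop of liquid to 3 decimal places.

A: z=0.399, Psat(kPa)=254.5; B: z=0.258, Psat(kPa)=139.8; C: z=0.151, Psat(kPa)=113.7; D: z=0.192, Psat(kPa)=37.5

Pdew = 101.406 kPa, x_D = 0.519

At the dew point ψ → 1, so Σzᵢ/Kᵢ = 1 with Kᵢ = Pᵢˢᵃᵗ/P ⇒ 1/P = Σzᵢ/Pᵢˢᵃᵗ.
1/P = 0.399/254.5 + 0.258/139.8 + 0.151/113.7 + 0.192/37.5 = 0.009861 ⇒ P = 101.406 kPa
xᵢ = zᵢP/Pᵢˢᵃᵗ ⇒ x_D = 0.192·101.406/37.5 = 0.519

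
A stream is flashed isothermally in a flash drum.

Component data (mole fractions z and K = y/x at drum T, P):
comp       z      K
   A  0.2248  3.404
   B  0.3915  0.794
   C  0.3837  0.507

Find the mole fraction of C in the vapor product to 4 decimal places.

Rachford–Rice: g(ψ) = Σ zᵢ(Kᵢ−1)/(1+ψ(Kᵢ−1)) = 0.
Feasibility: ΣzᵢKᵢ = 1.2706, Σzᵢ/Kᵢ = 1.3159 — both > 1, two phases present.
Newton iteration, ψ⁰ = 0.64:
  ψ = 0.6400: g = -0.15637, g' = -0.4227 → ψ = 0.2701
  ψ = 0.2701: g = 0.02407, g' = -0.6204 → ψ = 0.3088
  ψ = 0.3088: g = 0.00088, g' = -0.5766 → ψ = 0.3104
Converged at ψ = 0.3104.
Compositions from xᵢ = zᵢ/(1+ψ(Kᵢ−1)), yᵢ = Kᵢxᵢ:
  A: x = 0.1287, y = 0.4382
  B: x = 0.4182, y = 0.3321
  C: x = 0.4530, y = 0.2297

y_C = 0.2297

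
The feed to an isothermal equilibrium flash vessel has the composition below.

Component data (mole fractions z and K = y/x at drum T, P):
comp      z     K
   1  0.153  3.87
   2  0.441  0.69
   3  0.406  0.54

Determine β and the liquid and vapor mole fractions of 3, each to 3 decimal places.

Rachford–Rice: g(β) = Σ zᵢ(Kᵢ−1)/(1+β(Kᵢ−1)) = 0.
g(0) = ΣzᵢKᵢ − 1 = 0.116 and g(1) = 1 − Σzᵢ/Kᵢ = -0.431, so a root lies in (0, 1).
Iterate (Newton) starting at β = 0.41:
  β = 0.410: g = -0.1851, g' = -0.452 → β = 0.001
  β = 0.001: g = 0.1147, g' = -1.384 → β = 0.084
  β = 0.084: g = 0.0196, g' = -0.957 → β = 0.104
  β = 0.104: g = 0.0007, g' = -0.887 → β = 0.105
Converged at β = 0.105.
Compositions from xᵢ = zᵢ/(1+β(Kᵢ−1)), yᵢ = Kᵢxᵢ:
  1: x = 0.118, y = 0.455
  2: x = 0.456, y = 0.315
  3: x = 0.427, y = 0.230

β = 0.105, x_3 = 0.427, y_3 = 0.230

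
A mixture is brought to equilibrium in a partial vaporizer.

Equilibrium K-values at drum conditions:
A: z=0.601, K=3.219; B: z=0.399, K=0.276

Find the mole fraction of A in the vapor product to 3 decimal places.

y_A = 0.792

Let β = V/F and solve Σ zᵢ(Kᵢ−1)/(1+β(Kᵢ−1)) = 0.
Feasibility: ΣzᵢKᵢ = 2.045, Σzᵢ/Kᵢ = 1.632 — both > 1, two phases present.
Binary case is linear: z₁(K₁−1)(1+β(K₂−1)) + z₂(K₂−1)(1+β(K₁−1)) = 0
⇒ β = [z₁(K₁−1)+z₂(K₂−1)] / [−(K₁−1)(K₂−1)] = 1.0447/1.6066 = 0.650
Compositions from xᵢ = zᵢ/(1+β(Kᵢ−1)), yᵢ = Kᵢxᵢ:
  A: x = 0.246, y = 0.792
  B: x = 0.754, y = 0.208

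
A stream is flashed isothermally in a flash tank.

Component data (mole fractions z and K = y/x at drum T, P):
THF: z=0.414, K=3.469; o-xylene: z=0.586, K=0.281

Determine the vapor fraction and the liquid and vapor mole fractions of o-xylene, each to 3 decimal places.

Let ψ = V/F and solve Σ zᵢ(Kᵢ−1)/(1+ψ(Kᵢ−1)) = 0.
g(0) = ΣzᵢKᵢ − 1 = 0.601 and g(1) = 1 − Σzᵢ/Kᵢ = -1.205, so a root lies in (0, 1).
Binary case is linear: z₁(K₁−1)(1+ψ(K₂−1)) + z₂(K₂−1)(1+ψ(K₁−1)) = 0
⇒ ψ = [z₁(K₁−1)+z₂(K₂−1)] / [−(K₁−1)(K₂−1)] = 0.6008/1.7752 = 0.338
Compositions from xᵢ = zᵢ/(1+ψ(Kᵢ−1)), yᵢ = Kᵢxᵢ:
  THF: x = 0.226, y = 0.782
  o-xylene: x = 0.774, y = 0.218

ψ = 0.338, x_o-xylene = 0.774, y_o-xylene = 0.218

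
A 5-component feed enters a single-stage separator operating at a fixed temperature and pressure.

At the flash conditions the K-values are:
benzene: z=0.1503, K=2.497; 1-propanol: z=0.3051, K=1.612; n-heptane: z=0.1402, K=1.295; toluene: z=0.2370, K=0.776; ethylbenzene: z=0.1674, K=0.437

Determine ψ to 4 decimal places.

ψ = 0.8753

Rachford–Rice: g(ψ) = Σ zᵢ(Kᵢ−1)/(1+ψ(Kᵢ−1)) = 0.
Check two-phase: ΣzᵢKᵢ = 1.3057 > 1 and Σzᵢ/Kᵢ = 1.0462 > 1, so g(0) = 0.3057 > 0 and g(1) = -0.0462 < 0.
Newton–Raphson from ψ = 0.6:
  ψ = 0.6000: g = 0.08659, g' = -0.3003 → ψ = 0.8884
  ψ = 0.8884: g = -0.00452, g' = -0.3486 → ψ = 0.8754
  ψ = 0.8754: g = -0.00003, g' = -0.3439 → ψ = 0.8753
Converged at ψ = 0.8753.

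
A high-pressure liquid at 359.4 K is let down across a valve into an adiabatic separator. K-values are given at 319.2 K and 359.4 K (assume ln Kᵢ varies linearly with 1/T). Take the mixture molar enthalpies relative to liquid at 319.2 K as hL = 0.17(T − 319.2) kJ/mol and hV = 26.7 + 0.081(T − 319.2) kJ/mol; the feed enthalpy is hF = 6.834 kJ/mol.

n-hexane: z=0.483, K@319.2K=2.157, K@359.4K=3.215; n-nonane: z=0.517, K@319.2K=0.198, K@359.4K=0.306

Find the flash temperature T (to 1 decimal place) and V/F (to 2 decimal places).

Adiabatic flash: solve Rachford–Rice at each trial T, then check hF = ψ·hV(T) + (1−ψ)·hL(T).
  T = 319.2 K: K = (2.157, 0.198), RR gives ψ = 0.155, H_out = 4.149 kJ/mol
  T = 359.4 K: K = (3.215, 0.306), RR gives ψ = 0.463, H_out = 17.529 kJ/mol
  T = 339.3 K: K = (2.665, 0.249), RR gives ψ = 0.333, H_out = 11.709 kJ/mol
  T = 329.2 K: K = (2.404, 0.223), RR gives ψ = 0.253, H_out = 8.236 kJ/mol
  T = 324.2 K: K = (2.279, 0.210), RR gives ψ = 0.207, H_out = 6.295 kJ/mol
  T = 326.7 K: K = (2.341, 0.217), RR gives ψ = 0.231, H_out = 7.288 kJ/mol
  T = 325.4 K: K = (2.309, 0.213), RR gives ψ = 0.219, H_out = 6.777 kJ/mol
Linear interpolation between T = 325.4 (H_out = 6.777) and T = 326.7 (H_out = 7.288) on hF = 6.834 gives T ≈ 325.5 K, at which ψ = 0.22.

T = 325.5 K, V/F = 0.22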